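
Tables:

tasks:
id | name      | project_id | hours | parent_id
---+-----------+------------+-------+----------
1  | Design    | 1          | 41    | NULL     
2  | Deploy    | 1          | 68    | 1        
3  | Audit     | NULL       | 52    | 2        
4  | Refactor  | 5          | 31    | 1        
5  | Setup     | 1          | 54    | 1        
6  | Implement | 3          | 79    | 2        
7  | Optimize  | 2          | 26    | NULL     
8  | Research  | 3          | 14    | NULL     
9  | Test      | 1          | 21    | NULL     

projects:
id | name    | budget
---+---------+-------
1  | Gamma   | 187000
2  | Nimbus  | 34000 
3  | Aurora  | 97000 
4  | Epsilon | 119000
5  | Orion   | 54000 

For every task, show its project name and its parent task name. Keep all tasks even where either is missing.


Two LEFT JOINs from the same base table tasks: one to projects via project_id, one to tasks itself via parent_id. Both are LEFT so every task is preserved.
Match against projects:
  - task 1 (Design): project_id=1 -> matches Gamma
  - task 2 (Deploy): project_id=1 -> matches Gamma
  - task 3 (Audit): project_id=NULL, no match -> kept with NULL
  - task 4 (Refactor): project_id=5 -> matches Orion
  - task 5 (Setup): project_id=1 -> matches Gamma
  - task 6 (Implement): project_id=3 -> matches Aurora
  - task 7 (Optimize): project_id=2 -> matches Nimbus
  - task 8 (Research): project_id=3 -> matches Aurora
  - task 9 (Test): project_id=1 -> matches Gamma
Match against tasks (self):
  - task 1 (Design): parent_id=NULL -> NULL
  - task 2 (Deploy): parent_id=1 -> Design
  - task 3 (Audit): parent_id=2 -> Deploy
  - task 4 (Refactor): parent_id=1 -> Design
  - task 5 (Setup): parent_id=1 -> Design
  - task 6 (Implement): parent_id=2 -> Deploy
  - task 7 (Optimize): parent_id=NULL -> NULL
  - task 8 (Research): parent_id=NULL -> NULL
  - task 9 (Test): parent_id=NULL -> NULL

SQL:
SELECT a.name, b.name AS project, c.name AS parent
FROM tasks a
LEFT JOIN projects b ON a.project_id = b.id
LEFT JOIN tasks c ON a.parent_id = c.id

Result:
name      | project | parent
----------+---------+-------
Design    | Gamma   | NULL  
Deploy    | Gamma   | Design
Audit     | NULL    | Deploy
Refactor  | Orion   | Design
Setup     | Gamma   | Design
Implement | Aurora  | Deploy
Optimize  | Nimbus  | NULL  
Research  | Aurora  | NULL  
Test      | Gamma   | NULL  


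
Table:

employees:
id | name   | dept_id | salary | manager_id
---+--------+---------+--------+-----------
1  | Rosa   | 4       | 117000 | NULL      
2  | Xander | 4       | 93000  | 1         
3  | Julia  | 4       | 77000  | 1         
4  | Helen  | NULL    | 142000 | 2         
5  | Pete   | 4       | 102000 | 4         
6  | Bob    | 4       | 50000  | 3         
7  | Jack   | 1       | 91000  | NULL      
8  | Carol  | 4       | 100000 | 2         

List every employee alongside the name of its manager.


This is a self-join: employees is joined to a second copy of itself, matching each row's manager_id to another row's id. Use LEFT JOIN so rows with manager_id=NULL are kept.
  - employee 1 (Rosa): manager_id=NULL -> NULL
  - employee 2 (Xander): manager_id=1 -> Rosa
  - employee 3 (Julia): manager_id=1 -> Rosa
  - employee 4 (Helen): manager_id=2 -> Xander
  - employee 5 (Pete): manager_id=4 -> Helen
  - employee 6 (Bob): manager_id=3 -> Julia
  - employee 7 (Jack): manager_id=NULL -> NULL
  - employee 8 (Carol): manager_id=2 -> Xander

SQL:
SELECT a.name AS item, b.name AS manager
FROM employees a
LEFT JOIN employees b ON a.manager_id = b.id

Result:
item   | manager
-------+--------
Rosa   | NULL   
Xander | Rosa   
Julia  | Rosa   
Helen  | Xander 
Pete   | Helen  
Bob    | Julia  
Jack   | NULL   
Carol  | Xander 


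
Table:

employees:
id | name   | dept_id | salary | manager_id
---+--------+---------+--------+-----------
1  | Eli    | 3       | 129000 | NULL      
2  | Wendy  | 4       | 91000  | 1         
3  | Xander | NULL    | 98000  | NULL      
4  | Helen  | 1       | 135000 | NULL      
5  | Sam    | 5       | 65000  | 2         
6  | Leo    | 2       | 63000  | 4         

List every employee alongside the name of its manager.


This is a self-join: employees is joined to a second copy of itself, matching each row's manager_id to another row's id. Use LEFT JOIN so rows with manager_id=NULL are kept.
  - employee 1 (Eli): manager_id=NULL -> NULL
  - employee 2 (Wendy): manager_id=1 -> Eli
  - employee 3 (Xander): manager_id=NULL -> NULL
  - employee 4 (Helen): manager_id=NULL -> NULL
  - employee 5 (Sam): manager_id=2 -> Wendy
  - employee 6 (Leo): manager_id=4 -> Helen

SQL:
SELECT a.name AS item, b.name AS manager
FROM employees a
LEFT JOIN employees b ON a.manager_id = b.id

Result:
item   | manager
-------+--------
Eli    | NULL   
Wendy  | Eli    
Xander | NULL   
Helen  | NULL   
Sam    | Wendy  
Leo    | Helen  


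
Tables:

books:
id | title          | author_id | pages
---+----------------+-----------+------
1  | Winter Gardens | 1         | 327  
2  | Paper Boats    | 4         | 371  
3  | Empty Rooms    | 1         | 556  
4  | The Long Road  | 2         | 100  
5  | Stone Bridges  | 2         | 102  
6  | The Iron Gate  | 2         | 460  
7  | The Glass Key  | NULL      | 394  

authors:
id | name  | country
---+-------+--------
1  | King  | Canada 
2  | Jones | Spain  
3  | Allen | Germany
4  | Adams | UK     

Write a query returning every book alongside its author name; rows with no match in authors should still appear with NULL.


LEFT JOIN keeps every row from books (the left table); where author_id has no match in authors, the author columns become NULL. Walk through each book:
  - book 1 (Winter Gardens): author_id=1 -> matches King
  - book 2 (Paper Boats): author_id=4 -> matches Adams
  - book 3 (Empty Rooms): author_id=1 -> matches King
  - book 4 (The Long Road): author_id=2 -> matches Jones
  - book 5 (Stone Bridges): author_id=2 -> matches Jones
  - book 6 (The Iron Gate): author_id=2 -> matches Jones
  - book 7 (The Glass Key): author_id=NULL, no match -> kept with NULL
All 7 rows appear; 1 has NULL author.

SQL:
SELECT a.title, b.name AS author
FROM books a
LEFT JOIN authors b ON a.author_id = b.id

Result:
title          | author
---------------+-------
Winter Gardens | King  
Paper Boats    | Adams 
Empty Rooms    | King  
The Long Road  | Jones 
Stone Bridges  | Jones 
The Iron Gate  | Jones 
The Glass Key  | NULL  


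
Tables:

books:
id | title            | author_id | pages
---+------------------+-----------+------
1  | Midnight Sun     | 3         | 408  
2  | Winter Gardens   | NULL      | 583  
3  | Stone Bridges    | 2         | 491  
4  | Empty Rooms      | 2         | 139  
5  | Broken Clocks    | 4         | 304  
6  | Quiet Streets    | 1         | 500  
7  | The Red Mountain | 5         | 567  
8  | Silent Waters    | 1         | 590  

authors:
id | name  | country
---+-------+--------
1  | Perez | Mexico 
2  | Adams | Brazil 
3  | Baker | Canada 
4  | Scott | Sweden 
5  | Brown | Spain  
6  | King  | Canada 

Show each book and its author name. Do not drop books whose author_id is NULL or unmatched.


LEFT JOIN keeps every row from books (the left table); where author_id has no match in authors, the author columns become NULL. Walk through each book:
  - book 1 (Midnight Sun): author_id=3 -> matches Baker
  - book 2 (Winter Gardens): author_id=NULL, no match -> kept with NULL
  - book 3 (Stone Bridges): author_id=2 -> matches Adams
  - book 4 (Empty Rooms): author_id=2 -> matches Adams
  - book 5 (Broken Clocks): author_id=4 -> matches Scott
  - book 6 (Quiet Streets): author_id=1 -> matches Perez
  - book 7 (The Red Mountain): author_id=5 -> matches Brown
  - book 8 (Silent Waters): author_id=1 -> matches Perez
All 8 rows appear; 1 has NULL author.

SQL:
SELECT a.title, b.name AS author
FROM books a
LEFT JOIN authors b ON a.author_id = b.id

Result:
title            | author
-----------------+-------
Midnight Sun     | Baker 
Winter Gardens   | NULL  
Stone Bridges    | Adams 
Empty Rooms      | Adams 
Broken Clocks    | Scott 
Quiet Streets    | Perez 
The Red Mountain | Brown 
Silent Waters    | Perez 


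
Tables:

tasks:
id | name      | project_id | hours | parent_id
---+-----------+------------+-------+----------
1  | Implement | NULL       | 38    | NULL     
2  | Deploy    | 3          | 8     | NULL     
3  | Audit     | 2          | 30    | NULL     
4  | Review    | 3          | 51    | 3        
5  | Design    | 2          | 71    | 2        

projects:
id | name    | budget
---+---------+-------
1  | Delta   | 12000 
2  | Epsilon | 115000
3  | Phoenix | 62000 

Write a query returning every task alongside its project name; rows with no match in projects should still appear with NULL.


LEFT JOIN keeps every row from tasks (the left table); where project_id has no match in projects, the project columns become NULL. Walk through each task:
  - task 1 (Implement): project_id=NULL, no match -> kept with NULL
  - task 2 (Deploy): project_id=3 -> matches Phoenix
  - task 3 (Audit): project_id=2 -> matches Epsilon
  - task 4 (Review): project_id=3 -> matches Phoenix
  - task 5 (Design): project_id=2 -> matches Epsilon
All 5 rows appear; 1 has NULL project.

SQL:
SELECT a.name, b.name AS project
FROM tasks a
LEFT JOIN projects b ON a.project_id = b.id

Result:
name      | project
----------+--------
Implement | NULL   
Deploy    | Phoenix
Audit     | Epsilon
Review    | Phoenix
Design    | Epsilon


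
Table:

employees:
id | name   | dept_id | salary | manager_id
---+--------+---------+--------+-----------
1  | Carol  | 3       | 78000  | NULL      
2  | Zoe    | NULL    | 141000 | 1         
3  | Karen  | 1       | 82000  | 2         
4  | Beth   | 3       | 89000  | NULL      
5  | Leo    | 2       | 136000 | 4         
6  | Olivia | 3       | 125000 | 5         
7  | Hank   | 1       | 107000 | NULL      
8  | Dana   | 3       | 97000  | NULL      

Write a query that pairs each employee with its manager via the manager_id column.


This is a self-join: employees is joined to a second copy of itself, matching each row's manager_id to another row's id. Use LEFT JOIN so rows with manager_id=NULL are kept.
  - employee 1 (Carol): manager_id=NULL -> NULL
  - employee 2 (Zoe): manager_id=1 -> Carol
  - employee 3 (Karen): manager_id=2 -> Zoe
  - employee 4 (Beth): manager_id=NULL -> NULL
  - employee 5 (Leo): manager_id=4 -> Beth
  - employee 6 (Olivia): manager_id=5 -> Leo
  - employee 7 (Hank): manager_id=NULL -> NULL
  - employee 8 (Dana): manager_id=NULL -> NULL

SQL:
SELECT a.name AS item, b.name AS manager
FROM employees a
LEFT JOIN employees b ON a.manager_id = b.id

Result:
item   | manager
-------+--------
Carol  | NULL   
Zoe    | Carol  
Karen  | Zoe    
Beth   | NULL   
Leo    | Beth   
Olivia | Leo    
Hank   | NULL   
Dana   | NULL   


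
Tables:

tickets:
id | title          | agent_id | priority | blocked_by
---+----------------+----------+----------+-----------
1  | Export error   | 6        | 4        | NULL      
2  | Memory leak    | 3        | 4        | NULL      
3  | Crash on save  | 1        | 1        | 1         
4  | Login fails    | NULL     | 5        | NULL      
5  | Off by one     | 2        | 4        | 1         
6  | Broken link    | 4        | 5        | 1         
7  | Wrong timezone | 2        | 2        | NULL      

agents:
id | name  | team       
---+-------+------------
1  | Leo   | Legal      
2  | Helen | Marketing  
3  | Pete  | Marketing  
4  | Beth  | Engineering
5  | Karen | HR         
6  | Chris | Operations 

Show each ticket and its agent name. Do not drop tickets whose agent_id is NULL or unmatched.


LEFT JOIN keeps every row from tickets (the left table); where agent_id has no match in agents, the agent columns become NULL. Walk through each ticket:
  - ticket 1 (Export error): agent_id=6 -> matches Chris
  - ticket 2 (Memory leak): agent_id=3 -> matches Pete
  - ticket 3 (Crash on save): agent_id=1 -> matches Leo
  - ticket 4 (Login fails): agent_id=NULL, no match -> kept with NULL
  - ticket 5 (Off by one): agent_id=2 -> matches Helen
  - ticket 6 (Broken link): agent_id=4 -> matches Beth
  - ticket 7 (Wrong timezone): agent_id=2 -> matches Helen
All 7 rows appear; 1 has NULL agent.

SQL:
SELECT a.title, b.name AS agent
FROM tickets a
LEFT JOIN agents b ON a.agent_id = b.id

Result:
title          | agent
---------------+------
Export error   | Chris
Memory leak    | Pete 
Crash on save  | Leo  
Login fails    | NULL 
Off by one     | Helen
Broken link    | Beth 
Wrong timezone | Helen


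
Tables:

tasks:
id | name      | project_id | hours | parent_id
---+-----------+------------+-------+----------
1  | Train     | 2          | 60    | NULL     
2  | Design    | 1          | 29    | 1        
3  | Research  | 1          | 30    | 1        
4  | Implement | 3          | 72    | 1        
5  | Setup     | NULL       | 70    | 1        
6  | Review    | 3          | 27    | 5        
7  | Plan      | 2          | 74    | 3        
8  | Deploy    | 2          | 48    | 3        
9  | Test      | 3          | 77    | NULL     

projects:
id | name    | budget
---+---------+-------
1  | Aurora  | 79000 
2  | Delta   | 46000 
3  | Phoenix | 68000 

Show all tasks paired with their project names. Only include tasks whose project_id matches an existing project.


INNER JOIN keeps only tasks rows whose project_id matches an id in projects. Walk through each task:
  - task 1 (Train): project_id=2 -> matches Delta
  - task 2 (Design): project_id=1 -> matches Aurora
  - task 3 (Research): project_id=1 -> matches Aurora
  - task 4 (Implement): project_id=3 -> matches Phoenix
  - task 5 (Setup): project_id=NULL, no match -> dropped
  - task 6 (Review): project_id=3 -> matches Phoenix
  - task 7 (Plan): project_id=2 -> matches Delta
  - task 8 (Deploy): project_id=2 -> matches Delta
  - task 9 (Test): project_id=3 -> matches Phoenix
So 1 of 9 rows is dropped.

SQL:
SELECT a.name, b.name AS project
FROM tasks a
INNER JOIN projects b ON a.project_id = b.id

Result:
name      | project
----------+--------
Train     | Delta  
Design    | Aurora 
Research  | Aurora 
Implement | Phoenix
Review    | Phoenix
Plan      | Delta  
Deploy    | Delta  
Test      | Phoenix


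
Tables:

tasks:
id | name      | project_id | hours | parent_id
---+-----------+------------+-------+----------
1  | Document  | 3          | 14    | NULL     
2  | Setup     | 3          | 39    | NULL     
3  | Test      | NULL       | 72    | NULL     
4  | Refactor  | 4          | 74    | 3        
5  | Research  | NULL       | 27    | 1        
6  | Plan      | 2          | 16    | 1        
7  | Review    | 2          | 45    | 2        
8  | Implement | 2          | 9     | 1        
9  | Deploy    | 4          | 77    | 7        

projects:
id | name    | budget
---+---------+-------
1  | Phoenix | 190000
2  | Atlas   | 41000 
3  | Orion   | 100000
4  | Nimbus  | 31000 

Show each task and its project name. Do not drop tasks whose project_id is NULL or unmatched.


LEFT JOIN keeps every row from tasks (the left table); where project_id has no match in projects, the project columns become NULL. Walk through each task:
  - task 1 (Document): project_id=3 -> matches Orion
  - task 2 (Setup): project_id=3 -> matches Orion
  - task 3 (Test): project_id=NULL, no match -> kept with NULL
  - task 4 (Refactor): project_id=4 -> matches Nimbus
  - task 5 (Research): project_id=NULL, no match -> kept with NULL
  - task 6 (Plan): project_id=2 -> matches Atlas
  - task 7 (Review): project_id=2 -> matches Atlas
  - task 8 (Implement): project_id=2 -> matches Atlas
  - task 9 (Deploy): project_id=4 -> matches Nimbus
All 9 rows appear; 2 have NULL project.

SQL:
SELECT a.name, b.name AS project
FROM tasks a
LEFT JOIN projects b ON a.project_id = b.id

Result:
name      | project
----------+--------
Document  | Orion  
Setup     | Orion  
Test      | NULL   
Refactor  | Nimbus 
Research  | NULL   
Plan      | Atlas  
Review    | Atlas  
Implement | Atlas  
Deploy    | Nimbus 


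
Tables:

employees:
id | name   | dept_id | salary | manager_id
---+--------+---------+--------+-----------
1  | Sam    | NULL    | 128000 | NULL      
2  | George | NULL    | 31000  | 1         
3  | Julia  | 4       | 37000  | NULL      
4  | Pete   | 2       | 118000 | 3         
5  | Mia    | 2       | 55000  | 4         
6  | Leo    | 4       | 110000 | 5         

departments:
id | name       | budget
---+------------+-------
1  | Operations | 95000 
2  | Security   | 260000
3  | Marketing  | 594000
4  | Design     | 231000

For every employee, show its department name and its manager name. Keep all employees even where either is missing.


Two LEFT JOINs from the same base table employees: one to departments via dept_id, one to employees itself via manager_id. Both are LEFT so every employee is preserved.
Match against departments:
  - employee 1 (Sam): dept_id=NULL, no match -> kept with NULL
  - employee 2 (George): dept_id=NULL, no match -> kept with NULL
  - employee 3 (Julia): dept_id=4 -> matches Design
  - employee 4 (Pete): dept_id=2 -> matches Security
  - employee 5 (Mia): dept_id=2 -> matches Security
  - employee 6 (Leo): dept_id=4 -> matches Design
Match against employees (self):
  - employee 1 (Sam): manager_id=NULL -> NULL
  - employee 2 (George): manager_id=1 -> Sam
  - employee 3 (Julia): manager_id=NULL -> NULL
  - employee 4 (Pete): manager_id=3 -> Julia
  - employee 5 (Mia): manager_id=4 -> Pete
  - employee 6 (Leo): manager_id=5 -> Mia

SQL:
SELECT a.name, b.name AS department, c.name AS manager
FROM employees a
LEFT JOIN departments b ON a.dept_id = b.id
LEFT JOIN employees c ON a.manager_id = c.id

Result:
name   | department | manager
-------+------------+--------
Sam    | NULL       | NULL   
George | NULL       | Sam    
Julia  | Design     | NULL   
Pete   | Security   | Julia  
Mia    | Security   | Pete   
Leo    | Design     | Mia    


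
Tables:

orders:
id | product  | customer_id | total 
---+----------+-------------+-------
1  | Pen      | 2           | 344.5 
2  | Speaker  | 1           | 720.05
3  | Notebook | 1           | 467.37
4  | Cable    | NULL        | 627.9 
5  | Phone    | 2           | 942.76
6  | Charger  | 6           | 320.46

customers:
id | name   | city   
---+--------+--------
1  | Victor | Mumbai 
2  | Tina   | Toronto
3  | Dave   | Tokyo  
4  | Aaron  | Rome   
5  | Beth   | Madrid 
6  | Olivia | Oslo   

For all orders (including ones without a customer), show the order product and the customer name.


LEFT JOIN keeps every row from orders (the left table); where customer_id has no match in customers, the customer columns become NULL. Walk through each order:
  - order 1 (Pen): customer_id=2 -> matches Tina
  - order 2 (Speaker): customer_id=1 -> matches Victor
  - order 3 (Notebook): customer_id=1 -> matches Victor
  - order 4 (Cable): customer_id=NULL, no match -> kept with NULL
  - order 5 (Phone): customer_id=2 -> matches Tina
  - order 6 (Charger): customer_id=6 -> matches Olivia
All 6 rows appear; 1 has NULL customer.

SQL:
SELECT a.product, b.name AS customer
FROM orders a
LEFT JOIN customers b ON a.customer_id = b.id

Result:
product  | customer
---------+---------
Pen      | Tina    
Speaker  | Victor  
Notebook | Victor  
Cable    | NULL    
Phone    | Tina    
Charger  | Olivia  


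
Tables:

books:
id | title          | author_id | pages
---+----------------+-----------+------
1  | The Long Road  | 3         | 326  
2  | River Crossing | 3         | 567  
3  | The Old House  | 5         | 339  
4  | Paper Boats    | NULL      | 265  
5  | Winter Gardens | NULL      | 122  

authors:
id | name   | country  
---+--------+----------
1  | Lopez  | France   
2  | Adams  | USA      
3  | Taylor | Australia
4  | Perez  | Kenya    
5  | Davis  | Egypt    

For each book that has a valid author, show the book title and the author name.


INNER JOIN keeps only books rows whose author_id matches an id in authors. Walk through each book:
  - book 1 (The Long Road): author_id=3 -> matches Taylor
  - book 2 (River Crossing): author_id=3 -> matches Taylor
  - book 3 (The Old House): author_id=5 -> matches Davis
  - book 4 (Paper Boats): author_id=NULL, no match -> dropped
  - book 5 (Winter Gardens): author_id=NULL, no match -> dropped
So 2 of 5 rows are dropped.

SQL:
SELECT a.title, b.name AS author
FROM books a
INNER JOIN authors b ON a.author_id = b.id

Result:
title          | author
---------------+-------
The Long Road  | Taylor
River Crossing | Taylor
The Old House  | Davis 


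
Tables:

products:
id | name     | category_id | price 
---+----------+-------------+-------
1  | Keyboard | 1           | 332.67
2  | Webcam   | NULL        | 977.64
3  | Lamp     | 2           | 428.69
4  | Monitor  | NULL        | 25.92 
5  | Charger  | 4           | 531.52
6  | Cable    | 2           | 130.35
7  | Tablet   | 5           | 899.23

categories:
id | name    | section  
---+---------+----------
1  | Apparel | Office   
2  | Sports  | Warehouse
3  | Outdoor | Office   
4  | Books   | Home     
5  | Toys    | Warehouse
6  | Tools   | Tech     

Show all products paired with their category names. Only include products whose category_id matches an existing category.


INNER JOIN keeps only products rows whose category_id matches an id in categories. Walk through each product:
  - product 1 (Keyboard): category_id=1 -> matches Apparel
  - product 2 (Webcam): category_id=NULL, no match -> dropped
  - product 3 (Lamp): category_id=2 -> matches Sports
  - product 4 (Monitor): category_id=NULL, no match -> dropped
  - product 5 (Charger): category_id=4 -> matches Books
  - product 6 (Cable): category_id=2 -> matches Sports
  - product 7 (Tablet): category_id=5 -> matches Toys
So 2 of 7 rows are dropped.

SQL:
SELECT a.name, b.name AS category
FROM products a
INNER JOIN categories b ON a.category_id = b.id

Result:
name     | category
---------+---------
Keyboard | Apparel 
Lamp     | Sports  
Charger  | Books   
Cable    | Sports  
Tablet   | Toys    


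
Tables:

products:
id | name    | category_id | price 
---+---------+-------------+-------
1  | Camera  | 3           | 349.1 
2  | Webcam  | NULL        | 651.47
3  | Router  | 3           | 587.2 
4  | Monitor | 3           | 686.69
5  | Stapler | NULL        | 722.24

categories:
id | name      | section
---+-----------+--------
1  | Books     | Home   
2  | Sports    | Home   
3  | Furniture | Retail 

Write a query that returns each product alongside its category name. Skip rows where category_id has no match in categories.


INNER JOIN keeps only products rows whose category_id matches an id in categories. Walk through each product:
  - product 1 (Camera): category_id=3 -> matches Furniture
  - product 2 (Webcam): category_id=NULL, no match -> dropped
  - product 3 (Router): category_id=3 -> matches Furniture
  - product 4 (Monitor): category_id=3 -> matches Furniture
  - product 5 (Stapler): category_id=NULL, no match -> dropped
So 2 of 5 rows are dropped.

SQL:
SELECT a.name, b.name AS category
FROM products a
INNER JOIN categories b ON a.category_id = b.id

Result:
name    | category 
--------+----------
Camera  | Furniture
Router  | Furniture
Monitor | Furniture


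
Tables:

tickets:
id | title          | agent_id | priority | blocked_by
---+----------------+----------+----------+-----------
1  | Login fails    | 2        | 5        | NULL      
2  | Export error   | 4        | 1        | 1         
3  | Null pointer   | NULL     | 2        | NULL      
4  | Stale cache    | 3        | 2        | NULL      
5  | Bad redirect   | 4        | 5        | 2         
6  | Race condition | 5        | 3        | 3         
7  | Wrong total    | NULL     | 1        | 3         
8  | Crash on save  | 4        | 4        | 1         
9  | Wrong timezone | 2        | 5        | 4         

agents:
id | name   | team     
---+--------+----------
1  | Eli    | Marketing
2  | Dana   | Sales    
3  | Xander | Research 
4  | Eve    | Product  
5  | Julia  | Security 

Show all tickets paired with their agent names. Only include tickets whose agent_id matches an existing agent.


INNER JOIN keeps only tickets rows whose agent_id matches an id in agents. Walk through each ticket:
  - ticket 1 (Login fails): agent_id=2 -> matches Dana
  - ticket 2 (Export error): agent_id=4 -> matches Eve
  - ticket 3 (Null pointer): agent_id=NULL, no match -> dropped
  - ticket 4 (Stale cache): agent_id=3 -> matches Xander
  - ticket 5 (Bad redirect): agent_id=4 -> matches Eve
  - ticket 6 (Race condition): agent_id=5 -> matches Julia
  - ticket 7 (Wrong total): agent_id=NULL, no match -> dropped
  - ticket 8 (Crash on save): agent_id=4 -> matches Eve
  - ticket 9 (Wrong timezone): agent_id=2 -> matches Dana
So 2 of 9 rows are dropped.

SQL:
SELECT a.title, b.name AS agent
FROM tickets a
INNER JOIN agents b ON a.agent_id = b.id

Result:
title          | agent 
---------------+-------
Login fails    | Dana  
Export error   | Eve   
Stale cache    | Xander
Bad redirect   | Eve   
Race condition | Julia 
Crash on save  | Eve   
Wrong timezone | Dana  


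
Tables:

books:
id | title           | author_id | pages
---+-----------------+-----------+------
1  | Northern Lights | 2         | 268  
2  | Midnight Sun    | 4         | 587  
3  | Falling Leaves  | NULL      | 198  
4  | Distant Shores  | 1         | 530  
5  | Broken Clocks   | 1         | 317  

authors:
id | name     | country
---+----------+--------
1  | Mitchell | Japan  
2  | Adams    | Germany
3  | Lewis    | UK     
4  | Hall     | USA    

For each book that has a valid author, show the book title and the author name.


INNER JOIN keeps only books rows whose author_id matches an id in authors. Walk through each book:
  - book 1 (Northern Lights): author_id=2 -> matches Adams
  - book 2 (Midnight Sun): author_id=4 -> matches Hall
  - book 3 (Falling Leaves): author_id=NULL, no match -> dropped
  - book 4 (Distant Shores): author_id=1 -> matches Mitchell
  - book 5 (Broken Clocks): author_id=1 -> matches Mitchell
So 1 of 5 rows is dropped.

SQL:
SELECT a.title, b.name AS author
FROM books a
INNER JOIN authors b ON a.author_id = b.id

Result:
title           | author  
----------------+---------
Northern Lights | Adams   
Midnight Sun    | Hall    
Distant Shores  | Mitchell
Broken Clocks   | Mitchell


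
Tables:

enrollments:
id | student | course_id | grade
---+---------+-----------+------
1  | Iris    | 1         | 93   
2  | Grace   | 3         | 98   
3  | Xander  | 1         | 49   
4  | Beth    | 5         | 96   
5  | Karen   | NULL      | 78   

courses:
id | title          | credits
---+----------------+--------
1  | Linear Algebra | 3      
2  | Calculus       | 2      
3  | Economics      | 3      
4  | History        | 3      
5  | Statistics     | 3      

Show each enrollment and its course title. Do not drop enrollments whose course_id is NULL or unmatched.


LEFT JOIN keeps every row from enrollments (the left table); where course_id has no match in courses, the course columns become NULL. Walk through each enrollment:
  - enrollment 1 (Iris): course_id=1 -> matches Linear Algebra
  - enrollment 2 (Grace): course_id=3 -> matches Economics
  - enrollment 3 (Xander): course_id=1 -> matches Linear Algebra
  - enrollment 4 (Beth): course_id=5 -> matches Statistics
  - enrollment 5 (Karen): course_id=NULL, no match -> kept with NULL
All 5 rows appear; 1 has NULL course.

SQL:
SELECT a.student, b.title AS course
FROM enrollments a
LEFT JOIN courses b ON a.course_id = b.id

Result:
student | course        
--------+---------------
Iris    | Linear Algebra
Grace   | Economics     
Xander  | Linear Algebra
Beth    | Statistics    
Karen   | NULL          


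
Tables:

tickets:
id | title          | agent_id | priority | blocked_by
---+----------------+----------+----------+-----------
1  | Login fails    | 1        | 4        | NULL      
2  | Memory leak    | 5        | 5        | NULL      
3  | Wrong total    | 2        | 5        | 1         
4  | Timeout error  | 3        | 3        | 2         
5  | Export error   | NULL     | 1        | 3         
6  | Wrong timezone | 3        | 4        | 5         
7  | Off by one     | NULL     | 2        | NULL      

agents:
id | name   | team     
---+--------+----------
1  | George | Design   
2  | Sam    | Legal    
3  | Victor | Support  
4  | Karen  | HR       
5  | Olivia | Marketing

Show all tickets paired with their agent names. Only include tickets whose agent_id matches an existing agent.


INNER JOIN keeps only tickets rows whose agent_id matches an id in agents. Walk through each ticket:
  - ticket 1 (Login fails): agent_id=1 -> matches George
  - ticket 2 (Memory leak): agent_id=5 -> matches Olivia
  - ticket 3 (Wrong total): agent_id=2 -> matches Sam
  - ticket 4 (Timeout error): agent_id=3 -> matches Victor
  - ticket 5 (Export error): agent_id=NULL, no match -> dropped
  - ticket 6 (Wrong timezone): agent_id=3 -> matches Victor
  - ticket 7 (Off by one): agent_id=NULL, no match -> dropped
So 2 of 7 rows are dropped.

SQL:
SELECT a.title, b.name AS agent
FROM tickets a
INNER JOIN agents b ON a.agent_id = b.id

Result:
title          | agent 
---------------+-------
Login fails    | George
Memory leak    | Olivia
Wrong total    | Sam   
Timeout error  | Victor
Wrong timezone | Victor


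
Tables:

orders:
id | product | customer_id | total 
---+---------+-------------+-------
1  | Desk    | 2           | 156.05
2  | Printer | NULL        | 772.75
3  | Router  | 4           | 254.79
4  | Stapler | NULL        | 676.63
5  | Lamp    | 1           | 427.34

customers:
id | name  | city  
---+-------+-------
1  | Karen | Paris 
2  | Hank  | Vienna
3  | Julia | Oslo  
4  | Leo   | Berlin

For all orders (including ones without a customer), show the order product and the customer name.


LEFT JOIN keeps every row from orders (the left table); where customer_id has no match in customers, the customer columns become NULL. Walk through each order:
  - order 1 (Desk): customer_id=2 -> matches Hank
  - order 2 (Printer): customer_id=NULL, no match -> kept with NULL
  - order 3 (Router): customer_id=4 -> matches Leo
  - order 4 (Stapler): customer_id=NULL, no match -> kept with NULL
  - order 5 (Lamp): customer_id=1 -> matches Karen
All 5 rows appear; 2 have NULL customer.

SQL:
SELECT a.product, b.name AS customer
FROM orders a
LEFT JOIN customers b ON a.customer_id = b.id

Result:
product | customer
--------+---------
Desk    | Hank    
Printer | NULL    
Router  | Leo     
Stapler | NULL    
Lamp    | Karen   


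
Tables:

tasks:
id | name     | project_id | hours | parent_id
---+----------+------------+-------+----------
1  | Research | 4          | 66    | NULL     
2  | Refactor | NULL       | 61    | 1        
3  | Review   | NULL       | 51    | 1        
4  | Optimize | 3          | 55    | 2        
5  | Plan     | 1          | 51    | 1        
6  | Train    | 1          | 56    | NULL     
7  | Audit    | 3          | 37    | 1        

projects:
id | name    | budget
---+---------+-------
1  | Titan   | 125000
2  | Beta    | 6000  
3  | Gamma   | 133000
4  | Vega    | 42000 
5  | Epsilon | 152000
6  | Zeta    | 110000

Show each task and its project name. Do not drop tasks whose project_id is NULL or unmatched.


LEFT JOIN keeps every row from tasks (the left table); where project_id has no match in projects, the project columns become NULL. Walk through each task:
  - task 1 (Research): project_id=4 -> matches Vega
  - task 2 (Refactor): project_id=NULL, no match -> kept with NULL
  - task 3 (Review): project_id=NULL, no match -> kept with NULL
  - task 4 (Optimize): project_id=3 -> matches Gamma
  - task 5 (Plan): project_id=1 -> matches Titan
  - task 6 (Train): project_id=1 -> matches Titan
  - task 7 (Audit): project_id=3 -> matches Gamma
All 7 rows appear; 2 have NULL project.

SQL:
SELECT a.name, b.name AS project
FROM tasks a
LEFT JOIN projects b ON a.project_id = b.id

Result:
name     | project
---------+--------
Research | Vega   
Refactor | NULL   
Review   | NULL   
Optimize | Gamma  
Plan     | Titan  
Train    | Titan  
Audit    | Gamma  


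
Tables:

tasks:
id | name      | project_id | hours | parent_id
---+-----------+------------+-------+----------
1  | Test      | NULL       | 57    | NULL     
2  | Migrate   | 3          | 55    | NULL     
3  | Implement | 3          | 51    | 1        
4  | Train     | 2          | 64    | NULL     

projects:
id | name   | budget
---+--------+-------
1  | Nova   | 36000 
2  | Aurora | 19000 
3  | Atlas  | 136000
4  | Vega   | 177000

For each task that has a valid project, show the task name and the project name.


INNER JOIN keeps only tasks rows whose project_id matches an id in projects. Walk through each task:
  - task 1 (Test): project_id=NULL, no match -> dropped
  - task 2 (Migrate): project_id=3 -> matches Atlas
  - task 3 (Implement): project_id=3 -> matches Atlas
  - task 4 (Train): project_id=2 -> matches Aurora
So 1 of 4 rows is dropped.

SQL:
SELECT a.name, b.name AS project
FROM tasks a
INNER JOIN projects b ON a.project_id = b.id

Result:
name      | project
----------+--------
Migrate   | Atlas  
Implement | Atlas  
Train     | Aurora 


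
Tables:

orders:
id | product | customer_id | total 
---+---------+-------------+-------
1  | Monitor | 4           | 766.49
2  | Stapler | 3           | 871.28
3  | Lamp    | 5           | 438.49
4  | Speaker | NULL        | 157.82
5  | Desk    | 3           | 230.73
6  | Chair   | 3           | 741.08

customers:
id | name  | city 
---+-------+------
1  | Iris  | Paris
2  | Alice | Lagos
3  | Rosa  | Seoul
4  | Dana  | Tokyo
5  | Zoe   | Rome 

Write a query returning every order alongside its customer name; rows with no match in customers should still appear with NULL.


LEFT JOIN keeps every row from orders (the left table); where customer_id has no match in customers, the customer columns become NULL. Walk through each order:
  - order 1 (Monitor): customer_id=4 -> matches Dana
  - order 2 (Stapler): customer_id=3 -> matches Rosa
  - order 3 (Lamp): customer_id=5 -> matches Zoe
  - order 4 (Speaker): customer_id=NULL, no match -> kept with NULL
  - order 5 (Desk): customer_id=3 -> matches Rosa
  - order 6 (Chair): customer_id=3 -> matches Rosa
All 6 rows appear; 1 has NULL customer.

SQL:
SELECT a.product, b.name AS customer
FROM orders a
LEFT JOIN customers b ON a.customer_id = b.id

Result:
product | customer
--------+---------
Monitor | Dana    
Stapler | Rosa    
Lamp    | Zoe     
Speaker | NULL    
Desk    | Rosa    
Chair   | Rosa    


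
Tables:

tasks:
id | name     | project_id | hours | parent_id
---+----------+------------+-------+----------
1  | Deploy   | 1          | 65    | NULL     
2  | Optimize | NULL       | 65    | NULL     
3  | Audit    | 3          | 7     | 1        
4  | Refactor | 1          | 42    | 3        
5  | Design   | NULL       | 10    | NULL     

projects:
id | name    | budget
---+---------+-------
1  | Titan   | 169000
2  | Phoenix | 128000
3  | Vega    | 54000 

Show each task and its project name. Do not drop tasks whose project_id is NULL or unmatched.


LEFT JOIN keeps every row from tasks (the left table); where project_id has no match in projects, the project columns become NULL. Walk through each task:
  - task 1 (Deploy): project_id=1 -> matches Titan
  - task 2 (Optimize): project_id=NULL, no match -> kept with NULL
  - task 3 (Audit): project_id=3 -> matches Vega
  - task 4 (Refactor): project_id=1 -> matches Titan
  - task 5 (Design): project_id=NULL, no match -> kept with NULL
All 5 rows appear; 2 have NULL project.

SQL:
SELECT a.name, b.name AS project
FROM tasks a
LEFT JOIN projects b ON a.project_id = b.id

Result:
name     | project
---------+--------
Deploy   | Titan  
Optimize | NULL   
Audit    | Vega   
Refactor | Titan  
Design   | NULL   


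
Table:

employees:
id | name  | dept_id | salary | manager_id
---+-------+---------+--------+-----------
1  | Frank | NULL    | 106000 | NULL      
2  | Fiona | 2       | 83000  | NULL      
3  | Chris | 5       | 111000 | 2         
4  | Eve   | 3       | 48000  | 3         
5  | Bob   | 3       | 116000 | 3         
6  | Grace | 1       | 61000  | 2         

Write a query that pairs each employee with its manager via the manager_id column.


This is a self-join: employees is joined to a second copy of itself, matching each row's manager_id to another row's id. Use LEFT JOIN so rows with manager_id=NULL are kept.
  - employee 1 (Frank): manager_id=NULL -> NULL
  - employee 2 (Fiona): manager_id=NULL -> NULL
  - employee 3 (Chris): manager_id=2 -> Fiona
  - employee 4 (Eve): manager_id=3 -> Chris
  - employee 5 (Bob): manager_id=3 -> Chris
  - employee 6 (Grace): manager_id=2 -> Fiona

SQL:
SELECT a.name AS item, b.name AS manager
FROM employees a
LEFT JOIN employees b ON a.manager_id = b.id

Result:
item  | manager
------+--------
Frank | NULL   
Fiona | NULL   
Chris | Fiona  
Eve   | Chris  
Bob   | Chris  
Grace | Fiona  


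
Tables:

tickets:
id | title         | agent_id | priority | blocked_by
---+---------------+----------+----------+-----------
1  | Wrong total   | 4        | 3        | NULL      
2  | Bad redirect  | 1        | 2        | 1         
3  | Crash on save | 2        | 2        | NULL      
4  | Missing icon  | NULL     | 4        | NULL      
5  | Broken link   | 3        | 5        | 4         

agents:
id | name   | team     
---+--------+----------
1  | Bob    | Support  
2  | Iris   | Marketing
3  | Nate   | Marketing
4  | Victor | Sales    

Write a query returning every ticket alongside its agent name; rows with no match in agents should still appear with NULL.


LEFT JOIN keeps every row from tickets (the left table); where agent_id has no match in agents, the agent columns become NULL. Walk through each ticket:
  - ticket 1 (Wrong total): agent_id=4 -> matches Victor
  - ticket 2 (Bad redirect): agent_id=1 -> matches Bob
  - ticket 3 (Crash on save): agent_id=2 -> matches Iris
  - ticket 4 (Missing icon): agent_id=NULL, no match -> kept with NULL
  - ticket 5 (Broken link): agent_id=3 -> matches Nate
All 5 rows appear; 1 has NULL agent.

SQL:
SELECT a.title, b.name AS agent
FROM tickets a
LEFT JOIN agents b ON a.agent_id = b.id

Result:
title         | agent 
--------------+-------
Wrong total   | Victor
Bad redirect  | Bob   
Crash on save | Iris  
Missing icon  | NULL  
Broken link   | Nate  


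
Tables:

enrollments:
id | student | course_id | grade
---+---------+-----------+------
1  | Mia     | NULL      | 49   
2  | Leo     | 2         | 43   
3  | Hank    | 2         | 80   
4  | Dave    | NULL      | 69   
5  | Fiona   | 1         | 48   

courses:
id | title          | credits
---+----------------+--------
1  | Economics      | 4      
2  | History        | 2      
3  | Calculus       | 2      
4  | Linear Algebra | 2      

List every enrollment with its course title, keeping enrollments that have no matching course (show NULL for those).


LEFT JOIN keeps every row from enrollments (the left table); where course_id has no match in courses, the course columns become NULL. Walk through each enrollment:
  - enrollment 1 (Mia): course_id=NULL, no match -> kept with NULL
  - enrollment 2 (Leo): course_id=2 -> matches History
  - enrollment 3 (Hank): course_id=2 -> matches History
  - enrollment 4 (Dave): course_id=NULL, no match -> kept with NULL
  - enrollment 5 (Fiona): course_id=1 -> matches Economics
All 5 rows appear; 2 have NULL course.

SQL:
SELECT a.student, b.title AS course
FROM enrollments a
LEFT JOIN courses b ON a.course_id = b.id

Result:
student | course   
--------+----------
Mia     | NULL     
Leo     | History  
Hank    | History  
Dave    | NULL     
Fiona   | Economics


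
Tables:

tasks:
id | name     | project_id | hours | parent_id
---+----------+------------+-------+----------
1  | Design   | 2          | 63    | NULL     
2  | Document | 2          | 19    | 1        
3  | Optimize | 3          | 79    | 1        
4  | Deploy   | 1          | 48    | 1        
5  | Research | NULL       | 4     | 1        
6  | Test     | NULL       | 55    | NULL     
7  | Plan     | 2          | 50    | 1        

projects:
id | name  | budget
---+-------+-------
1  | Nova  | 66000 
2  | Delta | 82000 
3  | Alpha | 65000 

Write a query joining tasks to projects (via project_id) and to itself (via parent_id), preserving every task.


Two LEFT JOINs from the same base table tasks: one to projects via project_id, one to tasks itself via parent_id. Both are LEFT so every task is preserved.
Match against projects:
  - task 1 (Design): project_id=2 -> matches Delta
  - task 2 (Document): project_id=2 -> matches Delta
  - task 3 (Optimize): project_id=3 -> matches Alpha
  - task 4 (Deploy): project_id=1 -> matches Nova
  - task 5 (Research): project_id=NULL, no match -> kept with NULL
  - task 6 (Test): project_id=NULL, no match -> kept with NULL
  - task 7 (Plan): project_id=2 -> matches Delta
Match against tasks (self):
  - task 1 (Design): parent_id=NULL -> NULL
  - task 2 (Document): parent_id=1 -> Design
  - task 3 (Optimize): parent_id=1 -> Design
  - task 4 (Deploy): parent_id=1 -> Design
  - task 5 (Research): parent_id=1 -> Design
  - task 6 (Test): parent_id=NULL -> NULL
  - task 7 (Plan): parent_id=1 -> Design

SQL:
SELECT a.name, b.name AS project, c.name AS parent
FROM tasks a
LEFT JOIN projects b ON a.project_id = b.id
LEFT JOIN tasks c ON a.parent_id = c.id

Result:
name     | project | parent
---------+---------+-------
Design   | Delta   | NULL  
Document | Delta   | Design
Optimize | Alpha   | Design
Deploy   | Nova    | Design
Research | NULL    | Design
Test     | NULL    | NULL  
Plan     | Delta   | Design
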